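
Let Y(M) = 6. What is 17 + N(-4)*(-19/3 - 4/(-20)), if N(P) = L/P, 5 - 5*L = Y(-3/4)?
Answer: 1252/75 ≈ 16.693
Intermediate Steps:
L = -⅕ (L = 1 - ⅕*6 = 1 - 6/5 = -⅕ ≈ -0.20000)
N(P) = -1/(5*P)
17 + N(-4)*(-19/3 - 4/(-20)) = 17 + (-⅕/(-4))*(-19/3 - 4/(-20)) = 17 + (-⅕*(-¼))*(-19*⅓ - 4*(-1/20)) = 17 + (-19/3 + ⅕)/20 = 17 + (1/20)*(-92/15) = 17 - 23/75 = 1252/75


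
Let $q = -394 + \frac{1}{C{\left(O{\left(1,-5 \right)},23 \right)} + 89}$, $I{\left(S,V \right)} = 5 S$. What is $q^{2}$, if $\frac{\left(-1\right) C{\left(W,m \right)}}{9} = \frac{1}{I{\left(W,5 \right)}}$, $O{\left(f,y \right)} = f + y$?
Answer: $\frac{496807883716}{3200521} \approx 1.5523 \cdot 10^{5}$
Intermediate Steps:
$C{\left(W,m \right)} = - \frac{9}{5 W}$
$q = - \frac{704846}{1789}$ ($q = -394 + \frac{1}{- \frac{9}{5 \left(1 - 5\right)} + 89} = -394 + \frac{1}{- \frac{9}{5 \left(-4\right)} + 89} = -394 + \frac{1}{\left(- \frac{9}{5}\right) \left(- \frac{1}{4}\right) + 89} = -394 + \frac{1}{\frac{9}{20} + 89} = -394 + \frac{1}{\frac{1789}{20}} = -394 + \frac{20}{1789} = - \frac{704846}{1789} \approx -393.99$)
$q^{2} = \left(- \frac{704846}{1789}\right)^{2} = \frac{496807883716}{3200521}$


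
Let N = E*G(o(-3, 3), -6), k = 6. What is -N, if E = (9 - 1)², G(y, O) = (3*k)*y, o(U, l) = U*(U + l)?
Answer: 0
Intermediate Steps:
G(y, O) = 18*y (G(y, O) = (3*6)*y = 18*y)
E = 64 (E = 8² = 64)
N = 0 (N = 64*(18*(-3*(-3 + 3))) = 64*(18*(-3*0)) = 64*(18*0) = 64*0 = 0)
-N = -1*0 = 0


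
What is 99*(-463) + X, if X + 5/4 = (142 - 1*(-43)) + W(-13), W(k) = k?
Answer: -182665/4 ≈ -45666.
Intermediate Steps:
X = 683/4 (X = -5/4 + ((142 - 1*(-43)) - 13) = -5/4 + ((142 + 43) - 13) = -5/4 + (185 - 13) = -5/4 + 172 = 683/4 ≈ 170.75)
99*(-463) + X = 99*(-463) + 683/4 = -45837 + 683/4 = -182665/4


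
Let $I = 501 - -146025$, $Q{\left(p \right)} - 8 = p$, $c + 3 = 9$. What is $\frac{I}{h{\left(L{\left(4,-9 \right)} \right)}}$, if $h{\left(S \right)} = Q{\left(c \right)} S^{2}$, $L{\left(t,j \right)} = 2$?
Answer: $\frac{73263}{28} \approx 2616.5$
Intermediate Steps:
$c = 6$ ($c = -3 + 9 = 6$)
$Q{\left(p \right)} = 8 + p$
$h{\left(S \right)} = 14 S^{2}$ ($h{\left(S \right)} = \left(8 + 6\right) S^{2} = 14 S^{2}$)
$I = 146526$ ($I = 501 + 146025 = 146526$)
$\frac{I}{h{\left(L{\left(4,-9 \right)} \right)}} = \frac{146526}{14 \cdot 2^{2}} = \frac{146526}{14 \cdot 4} = \frac{146526}{56} = 146526 \cdot \frac{1}{56} = \frac{73263}{28}$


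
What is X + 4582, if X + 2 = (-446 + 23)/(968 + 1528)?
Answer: 3810419/832 ≈ 4579.8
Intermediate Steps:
X = -1805/832 (X = -2 + (-446 + 23)/(968 + 1528) = -2 - 423/2496 = -2 - 423*1/2496 = -2 - 141/832 = -1805/832 ≈ -2.1695)
X + 4582 = -1805/832 + 4582 = 3810419/832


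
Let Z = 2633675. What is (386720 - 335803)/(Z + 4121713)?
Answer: 50917/6755388 ≈ 0.0075372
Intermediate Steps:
(386720 - 335803)/(Z + 4121713) = (386720 - 335803)/(2633675 + 4121713) = 50917/6755388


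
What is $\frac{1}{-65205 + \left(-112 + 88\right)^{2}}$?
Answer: $- \frac{1}{64629} \approx -1.5473 \cdot 10^{-5}$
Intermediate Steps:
$\frac{1}{-65205 + \left(-112 + 88\right)^{2}} = \frac{1}{-65205 + \left(-24\right)^{2}} = \frac{1}{-65205 + 576} = \frac{1}{-64629} = - \frac{1}{64629}$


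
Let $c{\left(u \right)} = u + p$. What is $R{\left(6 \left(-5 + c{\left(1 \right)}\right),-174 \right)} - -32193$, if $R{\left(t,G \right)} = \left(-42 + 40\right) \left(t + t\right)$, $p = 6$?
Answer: $32145$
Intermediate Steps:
$c{\left(u \right)} = 6 + u$ ($c{\left(u \right)} = u + 6 = 6 + u$)
$R{\left(t,G \right)} = - 4 t$ ($R{\left(t,G \right)} = - 2 \cdot 2 t = - 4 t$)
$R{\left(6 \left(-5 + c{\left(1 \right)}\right),-174 \right)} - -32193 = - 4 \cdot 6 \left(-5 + \left(6 + 1\right)\right) - -32193 = - 4 \cdot 6 \left(-5 + 7\right) + 32193 = - 4 \cdot 6 \cdot 2 + 32193 = \left(-4\right) 12 + 32193 = -48 + 32193 = 32145$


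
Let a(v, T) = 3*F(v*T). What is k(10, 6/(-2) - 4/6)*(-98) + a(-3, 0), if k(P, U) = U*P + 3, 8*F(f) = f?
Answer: 9898/3 ≈ 3299.3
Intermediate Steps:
F(f) = f/8
a(v, T) = 3*T*v/8 (a(v, T) = 3*((v*T)/8) = 3*((T*v)/8) = 3*(T*v/8) = 3*T*v/8)
k(P, U) = 3 + P*U (k(P, U) = P*U + 3 = 3 + P*U)
k(10, 6/(-2) - 4/6)*(-98) + a(-3, 0) = (3 + 10*(6/(-2) - 4/6))*(-98) + (3/8)*0*(-3) = (3 + 10*(6*(-½) - 4*⅙))*(-98) + 0 = (3 + 10*(-3 - ⅔))*(-98) + 0 = (3 + 10*(-11/3))*(-98) + 0 = (3 - 110/3)*(-98) + 0 = -101/3*(-98) + 0 = 9898/3 + 0 = 9898/3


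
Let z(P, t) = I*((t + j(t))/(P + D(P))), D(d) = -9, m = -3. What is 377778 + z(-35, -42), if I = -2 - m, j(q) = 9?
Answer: 1511115/4 ≈ 3.7778e+5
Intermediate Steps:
I = 1 (I = -2 - 1*(-3) = -2 + 3 = 1)
z(P, t) = (9 + t)/(-9 + P) (z(P, t) = 1*((t + 9)/(P - 9)) = 1*((9 + t)/(-9 + P)) = (9 + t)/(-9 + P))
377778 + z(-35, -42) = 377778 + (9 - 42)/(-9 - 35) = 377778 - 33/(-44) = 377778 - 1/44*(-33) = 377778 + ¾ = 1511115/4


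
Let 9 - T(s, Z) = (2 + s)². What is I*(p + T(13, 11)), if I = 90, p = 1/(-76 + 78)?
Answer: -19395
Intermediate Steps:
T(s, Z) = 9 - (2 + s)²
p = ½ (p = 1/2 = ½ ≈ 0.50000)
I*(p + T(13, 11)) = 90*(½ + (9 - (2 + 13)²)) = 90*(½ + (9 - 1*15²)) = 90*(½ + (9 - 1*225)) = 90*(½ + (9 - 225)) = 90*(½ - 216) = 90*(-431/2) = -19395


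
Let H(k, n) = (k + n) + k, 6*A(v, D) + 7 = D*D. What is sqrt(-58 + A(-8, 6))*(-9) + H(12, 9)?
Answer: 33 - 3*I*sqrt(1914)/2 ≈ 33.0 - 65.624*I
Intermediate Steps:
A(v, D) = -7/6 + D**2/6 (A(v, D) = -7/6 + (D*D)/6 = -7/6 + D**2/6)
H(k, n) = n + 2*k
sqrt(-58 + A(-8, 6))*(-9) + H(12, 9) = sqrt(-58 + (-7/6 + (1/6)*6**2))*(-9) + (9 + 2*12) = sqrt(-58 + (-7/6 + (1/6)*36))*(-9) + (9 + 24) = sqrt(-58 + (-7/6 + 6))*(-9) + 33 = sqrt(-58 + 29/6)*(-9) + 33 = sqrt(-319/6)*(-9) + 33 = (I*sqrt(1914)/6)*(-9) + 33 = -3*I*sqrt(1914)/2 + 33 = 33 - 3*I*sqrt(1914)/2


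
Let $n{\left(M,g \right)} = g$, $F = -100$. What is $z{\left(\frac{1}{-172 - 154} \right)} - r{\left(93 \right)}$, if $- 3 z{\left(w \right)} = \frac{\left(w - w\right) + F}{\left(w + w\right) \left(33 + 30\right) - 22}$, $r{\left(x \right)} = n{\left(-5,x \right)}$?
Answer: $- \frac{1034371}{10947} \approx -94.489$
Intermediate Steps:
$r{\left(x \right)} = x$
$z{\left(w \right)} = \frac{100}{3 \left(-22 + 126 w\right)}$ ($z{\left(w \right)} = - \frac{\left(\left(w - w\right) - 100\right) \frac{1}{\left(w + w\right) \left(33 + 30\right) - 22}}{3} = - \frac{\left(0 - 100\right) \frac{1}{2 w 63 - 22}}{3} = - \frac{\left(-100\right) \frac{1}{126 w - 22}}{3} = - \frac{\left(-100\right) \frac{1}{-22 + 126 w}}{3} = \frac{100}{3 \left(-22 + 126 w\right)}$)
$z{\left(\frac{1}{-172 - 154} \right)} - r{\left(93 \right)} = \frac{50}{3 \left(-11 + \frac{63}{-172 - 154}\right)} - 93 = \frac{50}{3 \left(-11 + \frac{63}{-326}\right)} - 93 = \frac{50}{3 \left(-11 + 63 \left(- \frac{1}{326}\right)\right)} - 93 = \frac{50}{3 \left(-11 - \frac{63}{326}\right)} - 93 = \frac{50}{3 \left(- \frac{3649}{326}\right)} - 93 = \frac{50}{3} \left(- \frac{326}{3649}\right) - 93 = - \frac{16300}{10947} - 93 = - \frac{1034371}{10947}$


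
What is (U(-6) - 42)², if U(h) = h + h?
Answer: 2916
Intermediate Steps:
U(h) = 2*h
(U(-6) - 42)² = (2*(-6) - 42)² = (-12 - 42)² = (-54)² = 2916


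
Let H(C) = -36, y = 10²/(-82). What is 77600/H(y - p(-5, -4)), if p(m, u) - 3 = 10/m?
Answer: -19400/9 ≈ -2155.6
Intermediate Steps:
p(m, u) = 3 + 10/m
y = -50/41 (y = 100*(-1/82) = -50/41 ≈ -1.2195)
77600/H(y - p(-5, -4)) = 77600/(-36) = 77600*(-1/36) = -19400/9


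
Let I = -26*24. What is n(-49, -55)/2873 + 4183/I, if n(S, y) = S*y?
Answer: -795083/137904 ≈ -5.7655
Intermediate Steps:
I = -624
n(-49, -55)/2873 + 4183/I = -49*(-55)/2873 + 4183/(-624) = 2695*(1/2873) + 4183*(-1/624) = 2695/2873 - 4183/624 = -795083/137904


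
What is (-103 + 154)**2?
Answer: 2601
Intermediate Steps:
(-103 + 154)**2 = 51**2 = 2601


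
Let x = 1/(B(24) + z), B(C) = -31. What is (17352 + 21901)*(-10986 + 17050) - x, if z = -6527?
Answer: 1561001999137/6558 ≈ 2.3803e+8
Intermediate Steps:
x = -1/6558 (x = 1/(-31 - 6527) = 1/(-6558) = -1/6558 ≈ -0.00015249)
(17352 + 21901)*(-10986 + 17050) - x = (17352 + 21901)*(-10986 + 17050) - 1*(-1/6558) = 39253*6064 + 1/6558 = 238030192 + 1/6558 = 1561001999137/6558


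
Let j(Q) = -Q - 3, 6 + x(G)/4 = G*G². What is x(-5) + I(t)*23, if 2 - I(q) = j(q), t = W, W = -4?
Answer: -501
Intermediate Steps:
x(G) = -24 + 4*G³ (x(G) = -24 + 4*(G*G²) = -24 + 4*G³)
t = -4
j(Q) = -3 - Q
I(q) = 5 + q (I(q) = 2 - (-3 - q) = 2 + (3 + q) = 5 + q)
x(-5) + I(t)*23 = (-24 + 4*(-5)³) + (5 - 4)*23 = (-24 + 4*(-125)) + 1*23 = (-24 - 500) + 23 = -524 + 23 = -501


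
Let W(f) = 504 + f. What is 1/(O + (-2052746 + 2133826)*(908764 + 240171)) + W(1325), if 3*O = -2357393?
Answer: 511140738780806/279464592007 ≈ 1829.0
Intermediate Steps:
O = -2357393/3 (O = (1/3)*(-2357393) = -2357393/3 ≈ -7.8580e+5)
1/(O + (-2052746 + 2133826)*(908764 + 240171)) + W(1325) = 1/(-2357393/3 + (-2052746 + 2133826)*(908764 + 240171)) + (504 + 1325) = 1/(-2357393/3 + 81080*1148935) + 1829 = 1/(-2357393/3 + 93155649800) + 1829 = 1/(279464592007/3) + 1829 = 3/279464592007 + 1829 = 511140738780806/279464592007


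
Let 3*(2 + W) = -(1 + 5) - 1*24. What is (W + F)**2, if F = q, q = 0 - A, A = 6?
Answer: 324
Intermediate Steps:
q = -6 (q = 0 - 1*6 = 0 - 6 = -6)
F = -6
W = -12 (W = -2 + (-(1 + 5) - 1*24)/3 = -2 + (-1*6 - 24)/3 = -2 + (-6 - 24)/3 = -2 + (1/3)*(-30) = -2 - 10 = -12)
(W + F)**2 = (-12 - 6)**2 = (-18)**2 = 324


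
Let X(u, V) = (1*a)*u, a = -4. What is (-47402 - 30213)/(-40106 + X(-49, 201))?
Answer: 15523/7982 ≈ 1.9447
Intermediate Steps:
X(u, V) = -4*u (X(u, V) = (1*(-4))*u = -4*u)
(-47402 - 30213)/(-40106 + X(-49, 201)) = (-47402 - 30213)/(-40106 - 4*(-49)) = -77615/(-40106 + 196) = -77615/(-39910) = -77615*(-1/39910) = 15523/7982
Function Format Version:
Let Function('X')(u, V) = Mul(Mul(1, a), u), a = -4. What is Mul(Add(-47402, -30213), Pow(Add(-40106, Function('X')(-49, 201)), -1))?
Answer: Rational(15523, 7982) ≈ 1.9447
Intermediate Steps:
Function('X')(u, V) = Mul(-4, u) (Function('X')(u, V) = Mul(Mul(1, -4), u) = Mul(-4, u))
Mul(Add(-47402, -30213), Pow(Add(-40106, Function('X')(-49, 201)), -1)) = Mul(Add(-47402, -30213), Pow(Add(-40106, Mul(-4, -49)), -1)) = Mul(-77615, Pow(Add(-40106, 196), -1)) = Mul(-77615, Pow(-39910, -1)) = Mul(-77615, Rational(-1, 39910)) = Rational(15523, 7982)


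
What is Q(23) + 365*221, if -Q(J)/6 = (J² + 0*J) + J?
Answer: 77353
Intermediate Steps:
Q(J) = -6*J - 6*J² (Q(J) = -6*((J² + 0*J) + J) = -6*((J² + 0) + J) = -6*(J² + J) = -6*(J + J²) = -6*J - 6*J²)
Q(23) + 365*221 = -6*23*(1 + 23) + 365*221 = -6*23*24 + 80665 = -3312 + 80665 = 77353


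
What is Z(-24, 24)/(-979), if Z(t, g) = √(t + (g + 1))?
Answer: -1/979 ≈ -0.0010215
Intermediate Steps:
Z(t, g) = √(1 + g + t) (Z(t, g) = √(t + (1 + g)) = √(1 + g + t))
Z(-24, 24)/(-979) = √(1 + 24 - 24)/(-979) = √1*(-1/979) = 1*(-1/979) = -1/979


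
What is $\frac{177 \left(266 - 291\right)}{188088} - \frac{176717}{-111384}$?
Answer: $\frac{10032314}{6418503} \approx 1.563$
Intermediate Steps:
$\frac{177 \left(266 - 291\right)}{188088} - \frac{176717}{-111384} = 177 \left(-25\right) \frac{1}{188088} - - \frac{176717}{111384} = \left(-4425\right) \frac{1}{188088} + \frac{176717}{111384} = - \frac{1475}{62696} + \frac{176717}{111384} = \frac{10032314}{6418503}$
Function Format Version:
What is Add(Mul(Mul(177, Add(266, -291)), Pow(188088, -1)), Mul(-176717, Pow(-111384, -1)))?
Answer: Rational(10032314, 6418503) ≈ 1.5630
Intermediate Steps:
Add(Mul(Mul(177, Add(266, -291)), Pow(188088, -1)), Mul(-176717, Pow(-111384, -1))) = Add(Mul(Mul(177, -25), Rational(1, 188088)), Mul(-176717, Rational(-1, 111384))) = Add(Mul(-4425, Rational(1, 188088)), Rational(176717, 111384)) = Add(Rational(-1475, 62696), Rational(176717, 111384)) = Rational(10032314, 6418503)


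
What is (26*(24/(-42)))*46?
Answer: -4784/7 ≈ -683.43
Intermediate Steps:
(26*(24/(-42)))*46 = (26*(24*(-1/42)))*46 = (26*(-4/7))*46 = -104/7*46 = -4784/7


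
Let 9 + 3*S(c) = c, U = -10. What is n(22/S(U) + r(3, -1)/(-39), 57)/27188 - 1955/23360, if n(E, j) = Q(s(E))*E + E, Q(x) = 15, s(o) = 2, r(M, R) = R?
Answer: -288149921/3361555392 ≈ -0.085719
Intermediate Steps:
S(c) = -3 + c/3
n(E, j) = 16*E (n(E, j) = 15*E + E = 16*E)
n(22/S(U) + r(3, -1)/(-39), 57)/27188 - 1955/23360 = (16*(22/(-3 + (⅓)*(-10)) - 1/(-39)))/27188 - 1955/23360 = (16*(22/(-3 - 10/3) - 1*(-1/39)))*(1/27188) - 1955*1/23360 = (16*(22/(-19/3) + 1/39))*(1/27188) - 391/4672 = (16*(22*(-3/19) + 1/39))*(1/27188) - 391/4672 = (16*(-66/19 + 1/39))*(1/27188) - 391/4672 = (16*(-2555/741))*(1/27188) - 391/4672 = -40880/741*1/27188 - 391/4672 = -1460/719511 - 391/4672 = -288149921/3361555392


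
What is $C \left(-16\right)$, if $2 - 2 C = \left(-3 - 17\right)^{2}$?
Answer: $3184$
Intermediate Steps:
$C = -199$ ($C = 1 - \frac{\left(-3 - 17\right)^{2}}{2} = 1 - \frac{\left(-20\right)^{2}}{2} = 1 - 200 = -199$)
$C \left(-16\right) = \left(-199\right) \left(-16\right) = 3184$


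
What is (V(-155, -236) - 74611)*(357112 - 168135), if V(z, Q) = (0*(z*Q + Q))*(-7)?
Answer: -14099762947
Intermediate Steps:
V(z, Q) = 0 (V(z, Q) = (0*(Q*z + Q))*(-7) = (0*(Q + Q*z))*(-7) = 0*(-7) = 0)
(V(-155, -236) - 74611)*(357112 - 168135) = (0 - 74611)*(357112 - 168135) = -74611*188977 = -14099762947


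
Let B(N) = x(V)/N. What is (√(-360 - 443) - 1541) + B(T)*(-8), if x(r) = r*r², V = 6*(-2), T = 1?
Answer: 12283 + I*√803 ≈ 12283.0 + 28.337*I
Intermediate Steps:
V = -12
x(r) = r³
B(N) = -1728/N (B(N) = (-12)³/N = -1728/N)
(√(-360 - 443) - 1541) + B(T)*(-8) = (√(-360 - 443) - 1541) - 1728/1*(-8) = (√(-803) - 1541) - 1728*1*(-8) = (I*√803 - 1541) - 1728*(-8) = (-1541 + I*√803) + 13824 = 12283 + I*√803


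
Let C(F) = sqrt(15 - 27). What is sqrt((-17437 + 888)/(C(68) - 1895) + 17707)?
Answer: sqrt(2)*sqrt((16785657 - 17707*I*sqrt(3))/(1895 - 2*I*sqrt(3))) ≈ 133.1 + 5.997e-5*I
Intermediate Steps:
C(F) = 2*I*sqrt(3) (C(F) = sqrt(-12) = 2*I*sqrt(3))
sqrt((-17437 + 888)/(C(68) - 1895) + 17707) = sqrt((-17437 + 888)/(2*I*sqrt(3) - 1895) + 17707) = sqrt(-16549/(-1895 + 2*I*sqrt(3)) + 17707) = sqrt(17707 - 16549/(-1895 + 2*I*sqrt(3)))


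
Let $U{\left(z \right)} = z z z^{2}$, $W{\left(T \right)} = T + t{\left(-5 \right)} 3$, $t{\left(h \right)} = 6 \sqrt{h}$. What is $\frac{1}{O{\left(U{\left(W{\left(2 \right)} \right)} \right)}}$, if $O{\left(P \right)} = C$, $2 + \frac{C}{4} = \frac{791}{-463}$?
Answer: $- \frac{463}{6868} \approx -0.067414$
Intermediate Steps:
$C = - \frac{6868}{463}$ ($C = -8 + 4 \frac{791}{-463} = -8 + 4 \cdot 791 \left(- \frac{1}{463}\right) = -8 + 4 \left(- \frac{791}{463}\right) = -8 - \frac{3164}{463} = - \frac{6868}{463} \approx -14.834$)
$W{\left(T \right)} = T + 18 i \sqrt{5}$ ($W{\left(T \right)} = T + 6 \sqrt{-5} \cdot 3 = T + 6 i \sqrt{5} \cdot 3 = T + 18 i \sqrt{5}$)
$U{\left(z \right)} = z^{4}$ ($U{\left(z \right)} = z^{2} z^{2} = z^{4}$)
$O{\left(P \right)} = - \frac{6868}{463}$
$\frac{1}{O{\left(U{\left(W{\left(2 \right)} \right)} \right)}} = \frac{1}{- \frac{6868}{463}} = - \frac{463}{6868}$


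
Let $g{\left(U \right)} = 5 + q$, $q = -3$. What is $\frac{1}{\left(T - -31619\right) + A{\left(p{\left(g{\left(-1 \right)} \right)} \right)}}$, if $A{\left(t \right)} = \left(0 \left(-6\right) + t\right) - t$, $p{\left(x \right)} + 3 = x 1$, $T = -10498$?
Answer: $\frac{1}{21121} \approx 4.7346 \cdot 10^{-5}$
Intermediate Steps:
$g{\left(U \right)} = 2$ ($g{\left(U \right)} = 5 - 3 = 2$)
$p{\left(x \right)} = -3 + x$ ($p{\left(x \right)} = -3 + x 1 = -3 + x$)
$A{\left(t \right)} = 0$ ($A{\left(t \right)} = \left(0 + t\right) - t = t - t = 0$)
$\frac{1}{\left(T - -31619\right) + A{\left(p{\left(g{\left(-1 \right)} \right)} \right)}} = \frac{1}{\left(-10498 - -31619\right) + 0} = \frac{1}{\left(-10498 + 31619\right) + 0} = \frac{1}{21121 + 0} = \frac{1}{21121}$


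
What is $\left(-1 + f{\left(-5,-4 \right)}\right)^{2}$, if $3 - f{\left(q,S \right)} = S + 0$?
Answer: $36$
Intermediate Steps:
$f{\left(q,S \right)} = 3 - S$ ($f{\left(q,S \right)} = 3 - \left(S + 0\right) = 3 - S$)
$\left(-1 + f{\left(-5,-4 \right)}\right)^{2} = \left(-1 + \left(3 - -4\right)\right)^{2} = \left(-1 + \left(3 + 4\right)\right)^{2} = \left(-1 + 7\right)^{2} = 6^{2} = 36$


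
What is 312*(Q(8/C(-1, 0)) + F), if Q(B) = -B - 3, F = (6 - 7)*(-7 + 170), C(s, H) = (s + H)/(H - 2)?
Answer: -56784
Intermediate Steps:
C(s, H) = (H + s)/(-2 + H)
F = -163 (F = -1*163 = -163)
Q(B) = -3 - B
312*(Q(8/C(-1, 0)) + F) = 312*((-3 - 8/((0 - 1)/(-2 + 0))) - 163) = 312*((-3 - 8/(-1/(-2))) - 163) = 312*((-3 - 8/((-½*(-1)))) - 163) = 312*((-3 - 8/½) - 163) = 312*((-3 - 8*2) - 163) = 312*((-3 - 1*16) - 163) = 312*((-3 - 16) - 163) = 312*(-19 - 163) = 312*(-182) = -56784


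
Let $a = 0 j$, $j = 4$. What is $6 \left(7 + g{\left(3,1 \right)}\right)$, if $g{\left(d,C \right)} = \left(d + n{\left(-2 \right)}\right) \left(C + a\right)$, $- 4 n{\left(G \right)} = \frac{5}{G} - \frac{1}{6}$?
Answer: $64$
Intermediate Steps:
$a = 0$ ($a = 0 \cdot 4 = 0$)
$n{\left(G \right)} = \frac{1}{24} - \frac{5}{4 G}$ ($n{\left(G \right)} = - \frac{\frac{5}{G} - \frac{1}{6}}{4} = - \frac{- \frac{1}{6} + \frac{5}{G}}{4} = \frac{1}{24} - \frac{5}{4 G}$)
$g{\left(d,C \right)} = C \left(\frac{2}{3} + d\right)$ ($g{\left(d,C \right)} = \left(d + \frac{-30 - 2}{24 \left(-2\right)}\right) \left(C + 0\right) = \left(d + \frac{1}{24} \left(- \frac{1}{2}\right) \left(-32\right)\right) C = \left(d + \frac{2}{3}\right) C = \left(\frac{2}{3} + d\right) C = C \left(\frac{2}{3} + d\right)$)
$6 \left(7 + g{\left(3,1 \right)}\right) = 6 \left(7 + \frac{1}{3} \cdot 1 \left(2 + 3 \cdot 3\right)\right) = 6 \left(7 + \frac{1}{3} \cdot 1 \left(2 + 9\right)\right) = 6 \left(7 + \frac{1}{3} \cdot 1 \cdot 11\right) = 6 \left(7 + \frac{11}{3}\right) = 6 \cdot \frac{32}{3} = 64$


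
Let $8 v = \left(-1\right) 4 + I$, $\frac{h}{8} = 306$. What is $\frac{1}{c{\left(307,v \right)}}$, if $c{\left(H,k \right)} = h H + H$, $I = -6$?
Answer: $\frac{1}{751843} \approx 1.3301 \cdot 10^{-6}$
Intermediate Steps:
$h = 2448$ ($h = 8 \cdot 306 = 2448$)
$v = - \frac{5}{4}$ ($v = \frac{\left(-1\right) 4 - 6}{8} = \frac{-4 - 6}{8} = \frac{1}{8} \left(-10\right) = - \frac{5}{4} \approx -1.25$)
$c{\left(H,k \right)} = 2449 H$ ($c{\left(H,k \right)} = 2448 H + H = 2449 H$)
$\frac{1}{c{\left(307,v \right)}} = \frac{1}{2449 \cdot 307} = \frac{1}{751843}$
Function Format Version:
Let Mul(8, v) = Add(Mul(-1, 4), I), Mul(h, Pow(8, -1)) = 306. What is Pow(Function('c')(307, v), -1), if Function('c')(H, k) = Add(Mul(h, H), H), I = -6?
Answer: Rational(1, 751843) ≈ 1.3301e-6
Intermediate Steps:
h = 2448 (h = Mul(8, 306) = 2448)
v = Rational(-5, 4) (v = Mul(Rational(1, 8), Add(Mul(-1, 4), -6)) = Mul(Rational(1, 8), Add(-4, -6)) = Mul(Rational(1, 8), -10) = Rational(-5, 4) ≈ -1.2500)
Function('c')(H, k) = Mul(2449, H) (Function('c')(H, k) = Add(Mul(2448, H), H) = Mul(2449, H))
Pow(Function('c')(307, v), -1) = Pow(Mul(2449, 307), -1) = Pow(751843, -1) = Rational(1, 751843)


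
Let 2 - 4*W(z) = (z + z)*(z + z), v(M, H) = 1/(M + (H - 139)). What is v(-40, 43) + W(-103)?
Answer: -1442757/136 ≈ -10609.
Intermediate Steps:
v(M, H) = 1/(-139 + H + M) (v(M, H) = 1/(M + (-139 + H)) = 1/(-139 + H + M))
W(z) = 1/2 - z**2 (W(z) = 1/2 - (z + z)*(z + z)/4 = 1/2 - 2*z*2*z/4 = 1/2 - z**2)
v(-40, 43) + W(-103) = 1/(-139 + 43 - 40) + (1/2 - 1*(-103)**2) = 1/(-136) + (1/2 - 1*10609) = -1/136 + (1/2 - 10609) = -1/136 - 21217/2 = -1442757/136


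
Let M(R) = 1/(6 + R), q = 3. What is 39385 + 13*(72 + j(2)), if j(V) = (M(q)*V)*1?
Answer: 362915/9 ≈ 40324.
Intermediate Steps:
j(V) = V/9 (j(V) = (V/(6 + 3))*1 = (V/9)*1 = V/9)
39385 + 13*(72 + j(2)) = 39385 + 13*(72 + (⅑)*2) = 39385 + 13*(72 + 2/9) = 39385 + 13*(650/9) = 39385 + 8450/9 = 362915/9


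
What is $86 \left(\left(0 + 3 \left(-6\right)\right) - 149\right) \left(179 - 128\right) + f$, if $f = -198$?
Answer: $-732660$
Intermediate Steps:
$86 \left(\left(0 + 3 \left(-6\right)\right) - 149\right) \left(179 - 128\right) + f = 86 \left(\left(0 + 3 \left(-6\right)\right) - 149\right) \left(179 - 128\right) - 198 = 86 \left(\left(0 - 18\right) - 149\right) 51 - 198 = 86 \left(-18 - 149\right) 51 - 198 = 86 \left(\left(-167\right) 51\right) - 198 = 86 \left(-8517\right) - 198 = -732462 - 198 = -732660$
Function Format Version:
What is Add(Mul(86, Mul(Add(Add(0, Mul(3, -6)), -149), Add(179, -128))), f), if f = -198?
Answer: -732660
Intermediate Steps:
Add(Mul(86, Mul(Add(Add(0, Mul(3, -6)), -149), Add(179, -128))), f) = Add(Mul(86, Mul(Add(Add(0, Mul(3, -6)), -149), Add(179, -128))), -198) = Add(Mul(86, Mul(Add(Add(0, -18), -149), 51)), -198) = Add(Mul(86, Mul(Add(-18, -149), 51)), -198) = Add(Mul(86, Mul(-167, 51)), -198) = Add(Mul(86, -8517), -198) = Add(-732462, -198) = -732660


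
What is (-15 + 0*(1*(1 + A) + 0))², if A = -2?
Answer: 225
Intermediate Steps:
(-15 + 0*(1*(1 + A) + 0))² = (-15 + 0*(1*(1 - 2) + 0))² = (-15 + 0*(1*(-1) + 0))² = (-15 + 0*(-1 + 0))² = (-15 + 0*(-1))² = (-15 + 0)² = (-15)² = 225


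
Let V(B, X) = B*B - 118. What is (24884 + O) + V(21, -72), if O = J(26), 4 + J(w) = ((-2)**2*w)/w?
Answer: 25207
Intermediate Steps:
J(w) = 0 (J(w) = -4 + ((-2)**2*w)/w = -4 + (4*w)/w = -4 + 4 = 0)
O = 0
V(B, X) = -118 + B**2 (V(B, X) = B**2 - 118 = -118 + B**2)
(24884 + O) + V(21, -72) = (24884 + 0) + (-118 + 21**2) = 24884 + (-118 + 441) = 24884 + 323 = 25207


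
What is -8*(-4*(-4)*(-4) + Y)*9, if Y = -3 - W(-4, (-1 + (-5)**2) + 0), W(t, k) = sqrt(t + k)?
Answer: 4824 + 144*sqrt(5) ≈ 5146.0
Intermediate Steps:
W(t, k) = sqrt(k + t)
Y = -3 - 2*sqrt(5) (Y = -3 - sqrt(((-1 + (-5)**2) + 0) - 4) = -3 - sqrt(((-1 + 25) + 0) - 4) = -3 - sqrt((24 + 0) - 4) = -3 - sqrt(24 - 4) = -3 - sqrt(20) = -3 - 2*sqrt(5) ≈ -7.4721)
-8*(-4*(-4)*(-4) + Y)*9 = -8*(-4*(-4)*(-4) + (-3 - 2*sqrt(5)))*9 = -8*(16*(-4) + (-3 - 2*sqrt(5)))*9 = -8*(-64 + (-3 - 2*sqrt(5)))*9 = -8*(-67 - 2*sqrt(5))*9 = (536 + 16*sqrt(5))*9 = 4824 + 144*sqrt(5)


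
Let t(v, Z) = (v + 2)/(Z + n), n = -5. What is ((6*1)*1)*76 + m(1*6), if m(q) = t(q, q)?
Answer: 464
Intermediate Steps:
t(v, Z) = (2 + v)/(-5 + Z) (t(v, Z) = (v + 2)/(Z - 5) = (2 + v)/(-5 + Z))
m(q) = (2 + q)/(-5 + q)
((6*1)*1)*76 + m(1*6) = ((6*1)*1)*76 + (2 + 1*6)/(-5 + 1*6) = (6*1)*76 + (2 + 6)/(-5 + 6) = 6*76 + 8/1 = 456 + 1*8 = 456 + 8 = 464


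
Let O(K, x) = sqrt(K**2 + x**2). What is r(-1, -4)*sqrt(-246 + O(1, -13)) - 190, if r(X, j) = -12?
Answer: -190 - 12*I*sqrt(246 - sqrt(170)) ≈ -190.0 - 183.16*I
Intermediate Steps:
r(-1, -4)*sqrt(-246 + O(1, -13)) - 190 = -12*sqrt(-246 + sqrt(1**2 + (-13)**2)) - 190 = -12*sqrt(-246 + sqrt(1 + 169)) - 190 = -12*sqrt(-246 + sqrt(170)) - 190 = -190 - 12*sqrt(-246 + sqrt(170))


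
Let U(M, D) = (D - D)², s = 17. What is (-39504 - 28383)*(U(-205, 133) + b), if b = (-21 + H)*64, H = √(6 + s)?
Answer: 91240128 - 4344768*√23 ≈ 7.0403e+7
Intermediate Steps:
H = √23 (H = √(6 + 17) = √23 ≈ 4.7958)
U(M, D) = 0 (U(M, D) = 0² = 0)
b = -1344 + 64*√23 (b = (-21 + √23)*64 = -1344 + 64*√23 ≈ -1037.1)
(-39504 - 28383)*(U(-205, 133) + b) = (-39504 - 28383)*(0 + (-1344 + 64*√23)) = -67887*(-1344 + 64*√23) = 91240128 - 4344768*√23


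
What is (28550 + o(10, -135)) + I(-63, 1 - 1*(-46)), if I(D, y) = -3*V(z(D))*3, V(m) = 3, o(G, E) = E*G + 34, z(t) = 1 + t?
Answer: 27207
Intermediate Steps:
o(G, E) = 34 + E*G
I(D, y) = -27 (I(D, y) = -3*3*3 = -9*3 = -27)
(28550 + o(10, -135)) + I(-63, 1 - 1*(-46)) = (28550 + (34 - 135*10)) - 27 = (28550 + (34 - 1350)) - 27 = (28550 - 1316) - 27 = 27234 - 27 = 27207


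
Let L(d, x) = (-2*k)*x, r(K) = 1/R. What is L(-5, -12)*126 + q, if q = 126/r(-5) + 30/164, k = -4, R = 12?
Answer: -867873/82 ≈ -10584.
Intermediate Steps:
r(K) = 1/12
L(d, x) = 8*x (L(d, x) = (-2*(-4))*x = 8*x)
q = 123999/82 (q = 126/(1/12) + 30/164 = 126*12 + 30*(1/164) = 1512 + 15/82 = 123999/82 ≈ 1512.2)
L(-5, -12)*126 + q = (8*(-12))*126 + 123999/82 = -96*126 + 123999/82 = -12096 + 123999/82 = -867873/82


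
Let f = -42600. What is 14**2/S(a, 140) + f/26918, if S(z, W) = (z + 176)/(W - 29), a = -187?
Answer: -293048304/148049 ≈ -1979.4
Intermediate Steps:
S(z, W) = (176 + z)/(-29 + W)
14**2/S(a, 140) + f/26918 = 14**2/(((176 - 187)/(-29 + 140))) - 42600/26918 = 196/((-11/111)) - 42600*1/26918 = 196/(((1/111)*(-11))) - 21300/13459 = 196/(-11/111) - 21300/13459 = 196*(-111/11) - 21300/13459 = -21756/11 - 21300/13459 = -293048304/148049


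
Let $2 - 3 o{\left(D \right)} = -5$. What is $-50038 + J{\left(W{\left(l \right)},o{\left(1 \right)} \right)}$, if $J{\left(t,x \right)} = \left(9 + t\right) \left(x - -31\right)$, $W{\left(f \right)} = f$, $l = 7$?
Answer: $- \frac{148514}{3} \approx -49505.0$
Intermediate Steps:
$o{\left(D \right)} = \frac{7}{3}$ ($o{\left(D \right)} = \frac{2}{3} - - \frac{5}{3} = \frac{2}{3} + \frac{5}{3} = \frac{7}{3}$)
$J{\left(t,x \right)} = \left(9 + t\right) \left(31 + x\right)$ ($J{\left(t,x \right)} = \left(9 + t\right) \left(x + 31\right) = \left(9 + t\right) \left(31 + x\right)$)
$-50038 + J{\left(W{\left(l \right)},o{\left(1 \right)} \right)} = -50038 + \left(279 + 9 \cdot \frac{7}{3} + 31 \cdot 7 + 7 \cdot \frac{7}{3}\right) = -50038 + \left(279 + 21 + 217 + \frac{49}{3}\right) = -50038 + \frac{1600}{3} = - \frac{148514}{3}$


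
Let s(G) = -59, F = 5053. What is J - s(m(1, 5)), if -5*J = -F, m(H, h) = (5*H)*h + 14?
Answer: 5348/5 ≈ 1069.6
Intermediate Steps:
m(H, h) = 14 + 5*H*h (m(H, h) = 5*H*h + 14 = 14 + 5*H*h)
J = 5053/5 (J = -(-1)*5053/5 = -⅕*(-5053) = 5053/5 ≈ 1010.6)
J - s(m(1, 5)) = 5053/5 - 1*(-59) = 5053/5 + 59 = 5348/5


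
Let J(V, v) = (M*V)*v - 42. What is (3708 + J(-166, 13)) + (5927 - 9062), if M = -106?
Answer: 229279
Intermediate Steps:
J(V, v) = -42 - 106*V*v (J(V, v) = (-106*V)*v - 42 = -106*V*v - 42 = -42 - 106*V*v)
(3708 + J(-166, 13)) + (5927 - 9062) = (3708 + (-42 - 106*(-166)*13)) + (5927 - 9062) = (3708 + (-42 + 228748)) - 3135 = (3708 + 228706) - 3135 = 232414 - 3135 = 229279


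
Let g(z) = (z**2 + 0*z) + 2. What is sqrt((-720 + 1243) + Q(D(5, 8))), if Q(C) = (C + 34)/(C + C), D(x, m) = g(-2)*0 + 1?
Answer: sqrt(2162)/2 ≈ 23.249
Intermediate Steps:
g(z) = 2 + z**2 (g(z) = (z**2 + 0) + 2 = z**2 + 2 = 2 + z**2)
D(x, m) = 1 (D(x, m) = (2 + (-2)**2)*0 + 1 = (2 + 4)*0 + 1 = 6*0 + 1 = 0 + 1 = 1)
Q(C) = (34 + C)/(2*C) (Q(C) = (34 + C)/((2*C)) = (34 + C)*(1/(2*C)) = (34 + C)/(2*C))
sqrt((-720 + 1243) + Q(D(5, 8))) = sqrt((-720 + 1243) + (1/2)*(34 + 1)/1) = sqrt(523 + (1/2)*1*35) = sqrt(523 + 35/2) = sqrt(1081/2) = sqrt(2162)/2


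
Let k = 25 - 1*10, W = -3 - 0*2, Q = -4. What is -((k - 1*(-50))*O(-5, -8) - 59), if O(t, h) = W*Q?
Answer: -721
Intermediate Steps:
W = -3 (W = -3 - 1*0 = -3 + 0 = -3)
k = 15 (k = 25 - 10 = 15)
O(t, h) = 12 (O(t, h) = -3*(-4) = 12)
-((k - 1*(-50))*O(-5, -8) - 59) = -((15 - 1*(-50))*12 - 59) = -((15 + 50)*12 - 59) = -(65*12 - 59) = -(780 - 59) = -1*721 = -721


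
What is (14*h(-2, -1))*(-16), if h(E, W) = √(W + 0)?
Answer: -224*I ≈ -224.0*I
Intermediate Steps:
h(E, W) = √W
(14*h(-2, -1))*(-16) = (14*√(-1))*(-16) = (14*I)*(-16) = -224*I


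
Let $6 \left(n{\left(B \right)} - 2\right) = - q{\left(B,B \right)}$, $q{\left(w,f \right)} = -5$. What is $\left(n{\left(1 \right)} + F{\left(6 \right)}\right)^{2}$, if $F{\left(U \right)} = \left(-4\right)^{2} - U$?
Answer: $\frac{5929}{36} \approx 164.69$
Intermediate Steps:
$n{\left(B \right)} = \frac{17}{6}$ ($n{\left(B \right)} = 2 + \frac{\left(-1\right) \left(-5\right)}{6} = 2 + \frac{1}{6} \cdot 5 = 2 + \frac{5}{6} = \frac{17}{6}$)
$F{\left(U \right)} = 16 - U$
$\left(n{\left(1 \right)} + F{\left(6 \right)}\right)^{2} = \left(\frac{17}{6} + \left(16 - 6\right)\right)^{2} = \left(\frac{17}{6} + 10\right)^{2} = \left(\frac{77}{6}\right)^{2} = \frac{5929}{36}$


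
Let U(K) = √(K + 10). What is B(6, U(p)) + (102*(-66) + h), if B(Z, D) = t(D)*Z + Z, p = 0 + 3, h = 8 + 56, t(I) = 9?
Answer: -6608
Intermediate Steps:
h = 64
p = 3
U(K) = √(10 + K)
B(Z, D) = 10*Z (B(Z, D) = 9*Z + Z = 10*Z)
B(6, U(p)) + (102*(-66) + h) = 10*6 + (102*(-66) + 64) = 60 + (-6732 + 64) = 60 - 6668 = -6608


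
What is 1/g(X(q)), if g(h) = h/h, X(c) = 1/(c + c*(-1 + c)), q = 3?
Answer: 1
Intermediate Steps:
g(h) = 1
1/g(X(q)) = 1/1 = 1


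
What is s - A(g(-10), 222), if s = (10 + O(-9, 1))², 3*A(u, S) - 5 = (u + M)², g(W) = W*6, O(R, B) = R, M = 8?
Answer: -902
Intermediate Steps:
g(W) = 6*W
A(u, S) = 5/3 + (8 + u)²/3 (A(u, S) = 5/3 + (u + 8)²/3 = 5/3 + (8 + u)²/3)
s = 1 (s = (10 - 9)² = 1² = 1)
s - A(g(-10), 222) = 1 - (5/3 + (8 + 6*(-10))²/3) = 1 - (5/3 + (8 - 60)²/3) = 1 - (5/3 + (⅓)*(-52)²) = 1 - (5/3 + (⅓)*2704) = 1 - (5/3 + 2704/3) = 1 - 1*903 = 1 - 903 = -902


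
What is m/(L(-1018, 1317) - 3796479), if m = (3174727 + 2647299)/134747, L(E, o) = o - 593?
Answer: -5822026/511466598985 ≈ -1.1383e-5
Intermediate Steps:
L(E, o) = -593 + o
m = 5822026/134747 (m = 5822026*(1/134747) = 5822026/134747 ≈ 43.207)
m/(L(-1018, 1317) - 3796479) = 5822026/(134747*((-593 + 1317) - 3796479)) = 5822026/(134747*(724 - 3796479)) = (5822026/134747)/(-3795755) = (5822026/134747)*(-1/3795755) = -5822026/511466598985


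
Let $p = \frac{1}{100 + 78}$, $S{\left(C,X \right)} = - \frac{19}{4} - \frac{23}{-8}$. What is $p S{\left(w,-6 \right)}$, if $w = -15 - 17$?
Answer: $- \frac{15}{1424} \approx -0.010534$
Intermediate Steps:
$w = -32$
$S{\left(C,X \right)} = - \frac{15}{8}$ ($S{\left(C,X \right)} = \left(-19\right) \frac{1}{4} - - \frac{23}{8} = - \frac{19}{4} + \frac{23}{8} = - \frac{15}{8}$)
$p = \frac{1}{178} \approx 0.005618$
$p S{\left(w,-6 \right)} = \frac{1}{178} \left(- \frac{15}{8}\right) = - \frac{15}{1424}$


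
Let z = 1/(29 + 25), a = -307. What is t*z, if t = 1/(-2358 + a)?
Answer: -1/143910 ≈ -6.9488e-6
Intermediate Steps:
z = 1/54 ≈ 0.018519
t = -1/2665 (t = 1/(-2358 - 307) = 1/(-2665) = -1/2665 ≈ -0.00037523)
t*z = -1/2665*1/54 = -1/143910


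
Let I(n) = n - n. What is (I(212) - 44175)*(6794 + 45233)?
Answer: -2298292725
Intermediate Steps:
I(n) = 0
(I(212) - 44175)*(6794 + 45233) = (0 - 44175)*(6794 + 45233) = -44175*52027 = -2298292725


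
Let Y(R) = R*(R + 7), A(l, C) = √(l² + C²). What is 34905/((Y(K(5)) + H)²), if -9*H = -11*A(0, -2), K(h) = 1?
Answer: 2827305/8836 ≈ 319.98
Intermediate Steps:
A(l, C) = √(C² + l²)
Y(R) = R*(7 + R)
H = 22/9 (H = -(-11)*√((-2)² + 0²)/9 = -(-11)*√(4 + 0)/9 = -(-11)*√4/9 = -(-11)*2/9 = -⅑*(-22) = 22/9 ≈ 2.4444)
34905/((Y(K(5)) + H)²) = 34905/((1*(7 + 1) + 22/9)²) = 34905/((1*8 + 22/9)²) = 34905/((8 + 22/9)²) = 34905/((94/9)²) = 34905/(8836/81) = 34905*(81/8836) = 2827305/8836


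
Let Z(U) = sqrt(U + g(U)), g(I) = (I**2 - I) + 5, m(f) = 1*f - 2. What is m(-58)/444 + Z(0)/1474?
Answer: -5/37 + sqrt(5)/1474 ≈ -0.13362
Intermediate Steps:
m(f) = -2 + f (m(f) = f - 2 = -2 + f)
g(I) = 5 + I**2 - I
Z(U) = sqrt(5 + U**2) (Z(U) = sqrt(U + (5 + U**2 - U)) = sqrt(5 + U**2))
m(-58)/444 + Z(0)/1474 = (-2 - 58)/444 + sqrt(5 + 0**2)/1474 = -60*1/444 + sqrt(5 + 0)*(1/1474) = -5/37 + sqrt(5)*(1/1474) = -5/37 + sqrt(5)/1474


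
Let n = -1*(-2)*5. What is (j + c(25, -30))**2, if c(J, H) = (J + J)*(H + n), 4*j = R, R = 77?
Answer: 15389929/16 ≈ 9.6187e+5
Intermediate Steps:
j = 77/4 (j = (1/4)*77 = 77/4 ≈ 19.250)
n = 10 (n = 2*5 = 10)
c(J, H) = 2*J*(10 + H) (c(J, H) = (J + J)*(H + 10) = (2*J)*(10 + H) = 2*J*(10 + H))
(j + c(25, -30))**2 = (77/4 + 2*25*(10 - 30))**2 = (77/4 + 2*25*(-20))**2 = (77/4 - 1000)**2 = (-3923/4)**2 = 15389929/16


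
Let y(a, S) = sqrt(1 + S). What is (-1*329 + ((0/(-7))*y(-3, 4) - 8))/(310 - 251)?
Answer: -337/59 ≈ -5.7119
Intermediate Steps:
(-1*329 + ((0/(-7))*y(-3, 4) - 8))/(310 - 251) = (-1*329 + ((0/(-7))*sqrt(1 + 4) - 8))/(310 - 251) = (-329 + ((0*(-1/7))*sqrt(5) - 8))/59 = (-329 + (0*sqrt(5) - 8))*(1/59) = (-329 + (0 - 8))*(1/59) = (-329 - 8)*(1/59) = -337*1/59 = -337/59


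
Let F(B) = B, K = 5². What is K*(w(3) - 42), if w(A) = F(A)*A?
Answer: -825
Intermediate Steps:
K = 25
w(A) = A² (w(A) = A*A = A²)
K*(w(3) - 42) = 25*(3² - 42) = 25*(9 - 42) = 25*(-33) = -825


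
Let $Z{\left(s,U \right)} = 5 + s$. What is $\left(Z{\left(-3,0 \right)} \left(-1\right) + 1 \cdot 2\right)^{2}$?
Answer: $0$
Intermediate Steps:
$\left(Z{\left(-3,0 \right)} \left(-1\right) + 1 \cdot 2\right)^{2} = \left(\left(5 - 3\right) \left(-1\right) + 1 \cdot 2\right)^{2} = \left(2 \left(-1\right) + 2\right)^{2} = \left(-2 + 2\right)^{2} = 0^{2} = 0$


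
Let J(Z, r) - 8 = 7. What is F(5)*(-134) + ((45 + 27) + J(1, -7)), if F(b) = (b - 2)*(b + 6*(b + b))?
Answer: -26043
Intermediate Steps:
J(Z, r) = 15 (J(Z, r) = 8 + 7 = 15)
F(b) = 13*b*(-2 + b) (F(b) = (-2 + b)*(b + 6*(2*b)) = (-2 + b)*(b + 12*b) = (-2 + b)*(13*b) = 13*b*(-2 + b))
F(5)*(-134) + ((45 + 27) + J(1, -7)) = (13*5*(-2 + 5))*(-134) + ((45 + 27) + 15) = (13*5*3)*(-134) + (72 + 15) = 195*(-134) + 87 = -26130 + 87 = -26043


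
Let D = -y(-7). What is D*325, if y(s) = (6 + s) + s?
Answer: 2600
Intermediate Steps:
y(s) = 6 + 2*s
D = 8 (D = -(6 + 2*(-7)) = -(6 - 14) = -1*(-8) = 8)
D*325 = 8*325 = 2600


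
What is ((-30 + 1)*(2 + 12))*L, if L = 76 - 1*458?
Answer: 155092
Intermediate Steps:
L = -382 (L = 76 - 458 = -382)
((-30 + 1)*(2 + 12))*L = ((-30 + 1)*(2 + 12))*(-382) = -29*14*(-382) = -406*(-382) = 155092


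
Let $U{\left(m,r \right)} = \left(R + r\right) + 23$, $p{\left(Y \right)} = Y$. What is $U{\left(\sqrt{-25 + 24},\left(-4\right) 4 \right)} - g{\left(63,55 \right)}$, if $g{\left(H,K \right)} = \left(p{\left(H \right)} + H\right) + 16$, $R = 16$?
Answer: $-119$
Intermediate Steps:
$g{\left(H,K \right)} = 16 + 2 H$ ($g{\left(H,K \right)} = \left(H + H\right) + 16 = 2 H + 16 = 16 + 2 H$)
$U{\left(m,r \right)} = 39 + r$ ($U{\left(m,r \right)} = \left(16 + r\right) + 23 = 39 + r$)
$U{\left(\sqrt{-25 + 24},\left(-4\right) 4 \right)} - g{\left(63,55 \right)} = \left(39 - 16\right) - \left(16 + 2 \cdot 63\right) = \left(39 - 16\right) - \left(16 + 126\right) = 23 - 142 = -119$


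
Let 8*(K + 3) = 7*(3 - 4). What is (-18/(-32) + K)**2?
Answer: 2809/256 ≈ 10.973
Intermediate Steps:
K = -31/8 (K = -3 + (7*(3 - 4))/8 = -3 + (7*(-1))/8 = -3 + (1/8)*(-7) = -3 - 7/8 = -31/8 ≈ -3.8750)
(-18/(-32) + K)**2 = (-18/(-32) - 31/8)**2 = (-18*(-1/32) - 31/8)**2 = (9/16 - 31/8)**2 = (-53/16)**2 = 2809/256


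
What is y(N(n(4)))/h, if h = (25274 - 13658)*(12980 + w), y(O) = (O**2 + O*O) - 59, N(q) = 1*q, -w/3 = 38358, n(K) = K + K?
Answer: -23/395307968 ≈ -5.8182e-8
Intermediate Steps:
n(K) = 2*K
w = -115074 (w = -3*38358 = -115074)
N(q) = q
y(O) = -59 + 2*O**2 (y(O) = (O**2 + O**2) - 59 = 2*O**2 - 59 = -59 + 2*O**2)
h = -1185923904 (h = (25274 - 13658)*(12980 - 115074) = 11616*(-102094) = -1185923904)
y(N(n(4)))/h = (-59 + 2*(2*4)**2)/(-1185923904) = (-59 + 2*8**2)*(-1/1185923904) = (-59 + 2*64)*(-1/1185923904) = (-59 + 128)*(-1/1185923904) = 69*(-1/1185923904) = -23/395307968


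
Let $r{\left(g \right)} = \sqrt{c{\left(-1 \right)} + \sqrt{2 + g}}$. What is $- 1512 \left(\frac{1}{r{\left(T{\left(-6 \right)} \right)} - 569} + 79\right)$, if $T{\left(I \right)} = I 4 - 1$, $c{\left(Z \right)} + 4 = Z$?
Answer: $-119448 + \frac{1512}{569 - \sqrt{-5 + i \sqrt{23}}} \approx -1.1945 \cdot 10^{5} + 0.011444 i$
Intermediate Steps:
$c{\left(Z \right)} = -4 + Z$
$T{\left(I \right)} = -1 + 4 I$ ($T{\left(I \right)} = 4 I - 1 = -1 + 4 I$)
$r{\left(g \right)} = \sqrt{-5 + \sqrt{2 + g}}$ ($r{\left(g \right)} = \sqrt{\left(-4 - 1\right) + \sqrt{2 + g}} = \sqrt{-5 + \sqrt{2 + g}}$)
$- 1512 \left(\frac{1}{r{\left(T{\left(-6 \right)} \right)} - 569} + 79\right) = - 1512 \left(\frac{1}{\sqrt{-5 + \sqrt{2 + \left(-1 + 4 \left(-6\right)\right)}} - 569} + 79\right) = - 1512 \left(\frac{1}{\sqrt{-5 + \sqrt{2 - 25}} - 569} + 79\right) = - 1512 \left(\frac{1}{\sqrt{-5 + \sqrt{-23}} - 569} + 79\right) = - 1512 \left(\frac{1}{\sqrt{-5 + i \sqrt{23}} - 569} + 79\right) = - 1512 \left(\frac{1}{-569 + \sqrt{-5 + i \sqrt{23}}} + 79\right) = - 1512 \left(79 + \frac{1}{-569 + \sqrt{-5 + i \sqrt{23}}}\right) = -119448 - \frac{1512}{-569 + \sqrt{-5 + i \sqrt{23}}}$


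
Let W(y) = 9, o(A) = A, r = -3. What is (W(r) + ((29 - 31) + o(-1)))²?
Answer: 36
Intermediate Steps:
(W(r) + ((29 - 31) + o(-1)))² = (9 + ((29 - 31) - 1))² = (9 + (-2 - 1))² = (9 - 3)² = 6² = 36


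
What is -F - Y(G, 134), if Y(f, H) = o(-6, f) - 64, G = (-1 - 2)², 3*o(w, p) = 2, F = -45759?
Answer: 137467/3 ≈ 45822.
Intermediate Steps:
o(w, p) = ⅔ (o(w, p) = (⅓)*2 = ⅔)
G = 9 (G = (-3)² = 9)
Y(f, H) = -190/3 (Y(f, H) = ⅔ - 64 = -190/3)
-F - Y(G, 134) = -1*(-45759) - 1*(-190/3) = 45759 + 190/3 = 137467/3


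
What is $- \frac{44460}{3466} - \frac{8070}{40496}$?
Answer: $- \frac{457105695}{35089784} \approx -13.027$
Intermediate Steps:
$- \frac{44460}{3466} - \frac{8070}{40496} = \left(-44460\right) \frac{1}{3466} - \frac{4035}{20248} = - \frac{22230}{1733} - \frac{4035}{20248} = - \frac{457105695}{35089784}$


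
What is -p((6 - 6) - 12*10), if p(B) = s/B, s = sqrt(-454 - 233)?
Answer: I*sqrt(687)/120 ≈ 0.21842*I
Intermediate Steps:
s = I*sqrt(687) (s = sqrt(-687) = I*sqrt(687) ≈ 26.211*I)
p(B) = I*sqrt(687)/B (p(B) = (I*sqrt(687))/B = I*sqrt(687)/B)
-p((6 - 6) - 12*10) = -I*sqrt(687)/((6 - 6) - 12*10) = -I*sqrt(687)/(0 - 120) = -I*sqrt(687)/(-120) = -I*sqrt(687)*(-1)/120 = -(-1)*I*sqrt(687)/120 = I*sqrt(687)/120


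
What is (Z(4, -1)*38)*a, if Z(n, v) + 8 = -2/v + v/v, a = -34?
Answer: 6460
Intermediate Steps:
Z(n, v) = -7 - 2/v (Z(n, v) = -8 + (-2/v + v/v) = -8 + (-2/v + 1) = -8 + (1 - 2/v) = -7 - 2/v)
(Z(4, -1)*38)*a = ((-7 - 2/(-1))*38)*(-34) = ((-7 - 2*(-1))*38)*(-34) = ((-7 + 2)*38)*(-34) = -5*38*(-34) = -190*(-34) = 6460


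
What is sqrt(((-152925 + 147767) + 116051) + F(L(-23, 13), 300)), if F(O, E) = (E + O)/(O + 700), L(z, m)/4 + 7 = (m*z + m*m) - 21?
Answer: sqrt(32046666)/17 ≈ 333.00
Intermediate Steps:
L(z, m) = -112 + 4*m**2 + 4*m*z (L(z, m) = -28 + 4*((m*z + m*m) - 21) = -28 + 4*((m*z + m**2) - 21) = -28 + 4*((m**2 + m*z) - 21) = -28 + 4*(-21 + m**2 + m*z) = -28 + (-84 + 4*m**2 + 4*m*z) = -112 + 4*m**2 + 4*m*z)
F(O, E) = (E + O)/(700 + O)
sqrt(((-152925 + 147767) + 116051) + F(L(-23, 13), 300)) = sqrt(((-152925 + 147767) + 116051) + (300 + (-112 + 4*13**2 + 4*13*(-23)))/(700 + (-112 + 4*13**2 + 4*13*(-23)))) = sqrt((-5158 + 116051) + (300 + (-112 + 4*169 - 1196))/(700 + (-112 + 4*169 - 1196))) = sqrt(110893 + (300 + (-112 + 676 - 1196))/(700 + (-112 + 676 - 1196))) = sqrt(110893 + (300 - 632)/(700 - 632)) = sqrt(110893 - 332/68) = sqrt(110893 + (1/68)*(-332)) = sqrt(110893 - 83/17) = sqrt(1885098/17) = sqrt(32046666)/17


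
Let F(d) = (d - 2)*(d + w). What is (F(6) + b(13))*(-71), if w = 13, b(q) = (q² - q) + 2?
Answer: -16614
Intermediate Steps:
b(q) = 2 + q² - q
F(d) = (-2 + d)*(13 + d) (F(d) = (d - 2)*(d + 13) = (-2 + d)*(13 + d))
(F(6) + b(13))*(-71) = ((-26 + 6² + 11*6) + (2 + 13² - 1*13))*(-71) = ((-26 + 36 + 66) + (2 + 169 - 13))*(-71) = (76 + 158)*(-71) = 234*(-71) = -16614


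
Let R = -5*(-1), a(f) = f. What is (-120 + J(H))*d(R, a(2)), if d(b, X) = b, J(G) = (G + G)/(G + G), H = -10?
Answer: -595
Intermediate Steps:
R = 5
J(G) = 1 (J(G) = (2*G)/((2*G)) = (2*G)*(1/(2*G)) = 1)
(-120 + J(H))*d(R, a(2)) = (-120 + 1)*5 = -119*5 = -595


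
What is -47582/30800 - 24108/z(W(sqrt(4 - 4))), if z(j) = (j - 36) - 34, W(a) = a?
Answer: 5279969/15400 ≈ 342.85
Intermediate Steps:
z(j) = -70 + j (z(j) = (-36 + j) - 34 = -70 + j)
-47582/30800 - 24108/z(W(sqrt(4 - 4))) = -47582/30800 - 24108/(-70 + sqrt(4 - 4)) = -47582*1/30800 - 24108/(-70 + sqrt(0)) = -23791/15400 - 24108/(-70 + 0) = -23791/15400 - 24108/(-70) = -23791/15400 - 24108*(-1/70) = -23791/15400 + 1722/5 = 5279969/15400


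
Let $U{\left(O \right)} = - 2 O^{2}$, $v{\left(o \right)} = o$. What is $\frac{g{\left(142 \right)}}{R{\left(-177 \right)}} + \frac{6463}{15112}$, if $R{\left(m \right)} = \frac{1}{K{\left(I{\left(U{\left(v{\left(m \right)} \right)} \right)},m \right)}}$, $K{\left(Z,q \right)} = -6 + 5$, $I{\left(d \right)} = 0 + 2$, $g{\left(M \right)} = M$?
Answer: $- \frac{2139441}{15112} \approx -141.57$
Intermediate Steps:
$I{\left(d \right)} = 2$
$K{\left(Z,q \right)} = -1$
$R{\left(m \right)} = -1$ ($R{\left(m \right)} = \frac{1}{-1} = -1$)
$\frac{g{\left(142 \right)}}{R{\left(-177 \right)}} + \frac{6463}{15112} = \frac{142}{-1} + \frac{6463}{15112} = 142 \left(-1\right) + 6463 \cdot \frac{1}{15112} = -142 + \frac{6463}{15112} = - \frac{2139441}{15112}$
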